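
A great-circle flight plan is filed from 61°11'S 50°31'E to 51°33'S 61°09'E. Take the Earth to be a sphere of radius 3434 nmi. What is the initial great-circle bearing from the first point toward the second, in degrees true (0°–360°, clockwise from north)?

θ = atan2( sin Δλ·cos φ₂ ,  cos φ₁ sin φ₂ − sin φ₁ cos φ₂ cos Δλ )
  = atan2(+0.1147, +0.1580) = 35.99°

36.0°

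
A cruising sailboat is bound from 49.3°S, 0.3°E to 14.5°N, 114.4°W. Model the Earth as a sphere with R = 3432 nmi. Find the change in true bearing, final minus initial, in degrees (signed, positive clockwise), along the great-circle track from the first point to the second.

At departure: θ₁ = atan2(sin Δλ cos φ₂, cos φ₁ sin φ₂ − sin φ₁ cos φ₂ cos Δλ) = 260.74°
At arrival: θ₂ = atan2(sin Δλ cos φ₁, −cos φ₂ sin φ₁ + sin φ₂ cos φ₁ cos Δλ) = 318.34°
Δθ = θ₂ − θ₁ = +57.6°

+57.6°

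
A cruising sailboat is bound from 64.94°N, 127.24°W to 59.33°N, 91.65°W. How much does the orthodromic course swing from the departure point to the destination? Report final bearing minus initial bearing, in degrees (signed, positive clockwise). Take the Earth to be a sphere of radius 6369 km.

At departure: θ₁ = atan2(sin Δλ cos φ₂, cos φ₁ sin φ₂ − sin φ₁ cos φ₂ cos Δλ) = 92.21°
At arrival: θ₂ = atan2(sin Δλ cos φ₁, −cos φ₂ sin φ₁ + sin φ₂ cos φ₁ cos Δλ) = 123.93°
Δθ = θ₂ − θ₁ = +31.7°

+31.7°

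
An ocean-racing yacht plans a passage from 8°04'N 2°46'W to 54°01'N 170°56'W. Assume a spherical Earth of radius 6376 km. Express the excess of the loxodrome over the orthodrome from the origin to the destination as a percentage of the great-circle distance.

23.5%

Great circle: σ = 2.0441 rad → d_gc = Rσ = 13033.1 km
Rhumb: Δφ = +0.8020, Δλ = -2.9351, Δψ = +0.9834, q = Δφ/Δψ = 0.8155 → d_rh = R√(Δφ²+q²Δλ²) = 16095.2 km
Excess = (16095.2 − 13033.1) / 13033.1 = 3062.1 / 13033.1 = 23.49% ≈ 23.5%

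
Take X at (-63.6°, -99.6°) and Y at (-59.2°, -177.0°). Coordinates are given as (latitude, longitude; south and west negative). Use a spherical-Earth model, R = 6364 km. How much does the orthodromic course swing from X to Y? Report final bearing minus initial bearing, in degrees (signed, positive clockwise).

+70.3°

Initial bearing θ₁ = atan2(sin Δλ cos φ₂, cos φ₁ sin φ₂ − sin φ₁ cos φ₂ cos Δλ) = 240.57°
Final bearing θ₂ = (initial bearing from the destination back to the start) + 180° = 310.86°
Δθ = θ₂ − θ₁ = +70.3°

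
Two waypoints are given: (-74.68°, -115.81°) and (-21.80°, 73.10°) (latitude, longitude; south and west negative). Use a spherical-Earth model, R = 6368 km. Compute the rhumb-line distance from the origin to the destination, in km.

Δψ = ln[tan(π/4+φ₂/2)/tan(π/4+φ₁/2)] = +1.6162;  Δφ = +0.9229 rad,  Δλ = -2.9861 rad
q = Δφ/Δψ = 0.5710
d = R·√(Δφ² + q²Δλ²) = 6368·1.93892 = 12347 km

12347 km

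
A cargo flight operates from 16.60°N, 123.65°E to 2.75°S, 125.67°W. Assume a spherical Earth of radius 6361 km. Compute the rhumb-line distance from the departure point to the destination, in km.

Rhumb course C = atan2(Δλ, Δψ) with Δψ = ln[tan(π/4+φ₂/2)/tan(π/4+φ₁/2)] = -0.3419, Δλ = +1.9317 → C = 100.04°
d = R·|Δφ| / |cos C| = 6361·0.33772 / 0.17427 = 12327 km

12327 km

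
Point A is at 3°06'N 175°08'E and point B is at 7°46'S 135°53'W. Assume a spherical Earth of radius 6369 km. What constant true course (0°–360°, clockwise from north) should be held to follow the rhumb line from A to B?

102.5°

Meridional parts: M(φ₁)=+0.0541, M(φ₂)=-0.1360 → ΔM = -0.1901;  Δλ = +0.8549 rad
tan C = Δλ / ΔM = -4.4972 → C = 102.54°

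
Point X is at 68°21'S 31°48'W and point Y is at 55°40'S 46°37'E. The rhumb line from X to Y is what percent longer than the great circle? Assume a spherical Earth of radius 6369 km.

Great circle: σ = 0.6278 rad → d_gc = Rσ = 3998.7 km
Rhumb: Δφ = +0.2214, Δλ = +1.3686, Δψ = +0.4797, q = Δφ/Δψ = 0.4615 → d_rh = R√(Δφ²+q²Δλ²) = 4262.6 km
Excess = (4262.6 − 3998.7) / 3998.7 = 263.9 / 3998.7 = 6.60% ≈ 6.6%

6.6%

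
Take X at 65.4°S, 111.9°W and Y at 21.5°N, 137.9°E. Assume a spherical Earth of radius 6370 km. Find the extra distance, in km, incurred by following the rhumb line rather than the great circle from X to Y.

Great circle: cos σ = sin φ₁ sin φ₂ + cos φ₁ cos φ₂ cos Δλ,  σ = 2.0567 rad → d_gc = 13100.9 km
Rhumb line: Δψ = +1.9075, q = Δφ/Δψ = 0.7951, d_rh = R√(Δφ²+q²Δλ²) = 13720.2 km
Excess = 13720.2 − 13100.9 = 619.3 ≈ 619 km

619 km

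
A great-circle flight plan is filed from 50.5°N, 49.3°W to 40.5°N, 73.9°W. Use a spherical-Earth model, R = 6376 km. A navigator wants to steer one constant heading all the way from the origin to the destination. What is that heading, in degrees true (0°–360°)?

Δψ = ln[tan(π/4+φ₂/2)/tan(π/4+φ₁/2)] = -0.2500
Δλ = -0.4294 rad (taken the short way round)
course = atan2(Δλ, Δψ) = 239.79°

239.8°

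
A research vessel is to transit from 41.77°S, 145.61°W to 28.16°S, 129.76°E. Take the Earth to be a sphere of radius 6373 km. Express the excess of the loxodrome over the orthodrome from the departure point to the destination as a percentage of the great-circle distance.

3.6%

Great circle: σ = 1.1854 rad → d_gc = Rσ = 7554.6 km
Rhumb: Δφ = +0.2375, Δλ = -1.4771, Δψ = +0.2912, q = Δφ/Δψ = 0.8157 → d_rh = R√(Δφ²+q²Δλ²) = 7826.1 km
Excess = (7826.1 − 7554.6) / 7554.6 = 271.5 / 7554.6 = 3.59% ≈ 3.6%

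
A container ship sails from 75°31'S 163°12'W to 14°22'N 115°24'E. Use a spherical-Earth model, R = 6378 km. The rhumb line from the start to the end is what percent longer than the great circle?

Great circle: σ = 1.7763 rad → d_gc = Rσ = 11328.9 km
Rhumb: Δφ = +1.5688, Δλ = -1.4207, Δψ = +2.3164, q = Δφ/Δψ = 0.6772 → d_rh = R√(Δφ²+q²Δλ²) = 11737.4 km
Excess = (11737.4 − 11328.9) / 11328.9 = 408.5 / 11328.9 = 3.61% ≈ 3.6%

3.6%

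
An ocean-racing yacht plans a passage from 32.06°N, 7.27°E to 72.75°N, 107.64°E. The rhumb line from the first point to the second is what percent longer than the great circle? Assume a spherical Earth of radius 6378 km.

Great circle: σ = 1.0909 rad → d_gc = Rσ = 6957.7 km
Rhumb: Δφ = +0.7102, Δλ = +1.7518, Δψ = +1.2947, q = Δφ/Δψ = 0.5485 → d_rh = R√(Δφ²+q²Δλ²) = 7620.8 km
Excess = (7620.8 − 6957.7) / 6957.7 = 663.1 / 6957.7 = 9.53% ≈ 9.5%

9.5%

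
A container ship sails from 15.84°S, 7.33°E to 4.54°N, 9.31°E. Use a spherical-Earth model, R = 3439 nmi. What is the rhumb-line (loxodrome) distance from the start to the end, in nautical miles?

1229 nmi

Δψ = ln[tan(π/4+φ₂/2)/tan(π/4+φ₁/2)] = +0.3594;  Δφ = +0.3557 rad,  Δλ = +0.0346 rad
q = Δφ/Δψ = 0.9898
d = R·√(Δφ² + q²Δλ²) = 3439·0.35734 = 1229 nmi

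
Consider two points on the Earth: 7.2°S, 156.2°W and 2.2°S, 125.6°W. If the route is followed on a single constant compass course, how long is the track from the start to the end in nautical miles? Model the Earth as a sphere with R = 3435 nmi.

1852 nmi

Δψ = ln[tan(π/4+φ₂/2)/tan(π/4+φ₁/2)] = +0.0876;  Δφ = +0.0873 rad,  Δλ = +0.5341 rad
q = Δφ/Δψ = 0.9963
d = R·√(Δφ² + q²Δλ²) = 3435·0.53921 = 1852 nmi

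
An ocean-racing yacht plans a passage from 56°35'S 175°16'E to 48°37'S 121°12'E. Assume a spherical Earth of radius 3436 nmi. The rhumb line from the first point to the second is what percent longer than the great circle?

Great circle: σ = 0.5736 rad → d_gc = Rσ = 1971.1 nmi
Rhumb: Δφ = +0.1390, Δλ = -0.9436, Δψ = +0.2297, q = Δφ/Δψ = 0.6052 → d_rh = R√(Δφ²+q²Δλ²) = 2019.6 nmi
Excess = (2019.6 − 1971.1) / 1971.1 = 48.5 / 1971.1 = 2.46% ≈ 2.5%

2.5%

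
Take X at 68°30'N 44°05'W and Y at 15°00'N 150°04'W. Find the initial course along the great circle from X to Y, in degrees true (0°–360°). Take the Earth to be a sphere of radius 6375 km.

θ = atan2( sin Δλ·cos φ₂ ,  cos φ₁ sin φ₂ − sin φ₁ cos φ₂ cos Δλ )
  = atan2(-0.9286, +0.3423) = 290.24°

290.2°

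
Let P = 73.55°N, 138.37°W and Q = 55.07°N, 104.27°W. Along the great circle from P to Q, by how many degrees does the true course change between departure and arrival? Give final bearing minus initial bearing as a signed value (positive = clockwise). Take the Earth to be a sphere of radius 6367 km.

+31.3°

At departure: θ₁ = atan2(sin Δλ cos φ₂, cos φ₁ sin φ₂ − sin φ₁ cos φ₂ cos Δλ) = 124.73°
At arrival: θ₂ = atan2(sin Δλ cos φ₁, −cos φ₂ sin φ₁ + sin φ₂ cos φ₁ cos Δλ) = 156.02°
Δθ = θ₂ − θ₁ = +31.3°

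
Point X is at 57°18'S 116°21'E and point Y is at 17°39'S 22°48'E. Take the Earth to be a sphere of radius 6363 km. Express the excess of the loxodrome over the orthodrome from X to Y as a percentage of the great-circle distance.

5.3%

Great circle: σ = 1.3456 rad → d_gc = Rσ = 8562.2 km
Rhumb: Δφ = +0.6920, Δλ = -1.6328, Δψ = +0.9133, q = Δφ/Δψ = 0.7577 → d_rh = R√(Δφ²+q²Δλ²) = 9020.0 km
Excess = (9020.0 − 8562.2) / 8562.2 = 457.8 / 8562.2 = 5.347% ≈ 5.3%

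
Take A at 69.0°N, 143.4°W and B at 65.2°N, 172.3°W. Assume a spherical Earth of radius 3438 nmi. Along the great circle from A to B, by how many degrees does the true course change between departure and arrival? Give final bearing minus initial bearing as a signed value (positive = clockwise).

-26.7°

At departure: θ₁ = atan2(sin Δλ cos φ₂, cos φ₁ sin φ₂ − sin φ₁ cos φ₂ cos Δλ) = 265.06°
At arrival: θ₂ = atan2(sin Δλ cos φ₁, −cos φ₂ sin φ₁ + sin φ₂ cos φ₁ cos Δλ) = 238.34°
Δθ = θ₂ − θ₁ = -26.7°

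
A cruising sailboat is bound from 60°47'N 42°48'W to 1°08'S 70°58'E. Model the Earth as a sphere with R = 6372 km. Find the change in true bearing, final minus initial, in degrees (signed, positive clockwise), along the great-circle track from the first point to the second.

+83.3°

Initial bearing θ₁ = atan2(sin Δλ cos φ₂, cos φ₁ sin φ₂ − sin φ₁ cos φ₂ cos Δλ) = 69.51°
Final bearing θ₂ = (initial bearing from the destination back to the start) + 180° = 152.79°
Δθ = θ₂ − θ₁ = +83.3°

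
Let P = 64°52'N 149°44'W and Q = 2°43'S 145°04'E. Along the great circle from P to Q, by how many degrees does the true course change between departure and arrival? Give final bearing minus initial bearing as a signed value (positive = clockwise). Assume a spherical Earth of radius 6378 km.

At departure: θ₁ = atan2(sin Δλ cos φ₂, cos φ₁ sin φ₂ − sin φ₁ cos φ₂ cos Δλ) = 246.23°
At arrival: θ₂ = atan2(sin Δλ cos φ₁, −cos φ₂ sin φ₁ + sin φ₂ cos φ₁ cos Δλ) = 202.90°
Δθ = θ₂ − θ₁ = -43.3°

-43.3°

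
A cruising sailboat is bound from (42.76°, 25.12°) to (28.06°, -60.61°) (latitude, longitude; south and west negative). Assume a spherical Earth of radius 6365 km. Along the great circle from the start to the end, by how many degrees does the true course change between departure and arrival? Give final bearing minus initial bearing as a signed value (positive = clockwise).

At departure: θ₁ = atan2(sin Δλ cos φ₂, cos φ₁ sin φ₂ − sin φ₁ cos φ₂ cos Δλ) = 288.87°
At arrival: θ₂ = atan2(sin Δλ cos φ₁, −cos φ₂ sin φ₁ + sin φ₂ cos φ₁ cos Δλ) = 231.93°
Δθ = θ₂ − θ₁ = -56.9°

-56.9°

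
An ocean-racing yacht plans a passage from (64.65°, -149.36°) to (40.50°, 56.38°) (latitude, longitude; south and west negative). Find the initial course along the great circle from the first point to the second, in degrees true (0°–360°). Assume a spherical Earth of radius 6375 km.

339.8°

θ = atan2( sin Δλ·cos φ₂ ,  cos φ₁ sin φ₂ − sin φ₁ cos φ₂ cos Δλ )
  = atan2(-0.3302, +0.8971) = 339.79°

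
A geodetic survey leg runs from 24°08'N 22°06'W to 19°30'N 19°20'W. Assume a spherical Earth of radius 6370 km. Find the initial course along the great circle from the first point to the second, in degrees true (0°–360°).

N = sin Δλ·cos φ₂ = +0.0455;  D = cos φ₁ sin φ₂ − sin φ₁ cos φ₂ cos Δλ = -0.0803
initial course = atan2(N, D) = 150.47°

150.5°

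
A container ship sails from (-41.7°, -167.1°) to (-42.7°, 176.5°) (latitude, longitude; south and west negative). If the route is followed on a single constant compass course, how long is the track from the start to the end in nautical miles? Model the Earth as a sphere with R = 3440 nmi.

732 nmi

Δψ = ln[tan(π/4+φ₂/2)/tan(π/4+φ₁/2)] = -0.0236;  Δφ = -0.0175 rad,  Δλ = -0.2862 rad
q = Δφ/Δψ = 0.7408
d = R·√(Δφ² + q²Δλ²) = 3440·0.21275 = 732 nmi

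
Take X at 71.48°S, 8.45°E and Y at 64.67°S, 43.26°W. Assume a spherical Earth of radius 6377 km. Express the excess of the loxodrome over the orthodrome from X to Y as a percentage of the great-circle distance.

3.0%

Great circle: σ = 0.3445 rad → d_gc = Rσ = 2196.7 km
Rhumb: Δφ = +0.1189, Δλ = -0.9025, Δψ = +0.3209, q = Δφ/Δψ = 0.3704 → d_rh = R√(Δφ²+q²Δλ²) = 2262.7 km
Excess = (2262.7 − 2196.7) / 2196.7 = 66.0 / 2196.7 = 3.00% ≈ 3.0%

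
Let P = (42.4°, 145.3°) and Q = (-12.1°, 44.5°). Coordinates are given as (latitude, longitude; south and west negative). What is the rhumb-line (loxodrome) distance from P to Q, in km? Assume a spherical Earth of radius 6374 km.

11988 km

Rhumb course C = atan2(Δλ, Δψ) with Δψ = ln[tan(π/4+φ₂/2)/tan(π/4+φ₁/2)] = -1.0314, Δλ = -1.7593 → C = 239.62°
d = R·|Δφ| / |cos C| = 6374·0.95120 / 0.50574 = 11988 km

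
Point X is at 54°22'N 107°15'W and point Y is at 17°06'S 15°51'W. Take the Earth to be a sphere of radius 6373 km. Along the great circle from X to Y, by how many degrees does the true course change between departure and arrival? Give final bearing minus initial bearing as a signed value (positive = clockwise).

+43.9°

Initial bearing θ₁ = atan2(sin Δλ cos φ₂, cos φ₁ sin φ₂ − sin φ₁ cos φ₂ cos Δλ) = 99.06°
Final bearing θ₂ = (initial bearing from the destination back to the start) + 180° = 142.99°
Δθ = θ₂ − θ₁ = +43.9°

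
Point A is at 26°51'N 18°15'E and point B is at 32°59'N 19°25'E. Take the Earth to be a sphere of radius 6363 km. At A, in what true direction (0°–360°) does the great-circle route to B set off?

N = sin Δλ·cos φ₂ = +0.0171;  D = cos φ₁ sin φ₂ − sin φ₁ cos φ₂ cos Δλ = +0.1069
initial course = atan2(N, D) = 9.08°

9.1°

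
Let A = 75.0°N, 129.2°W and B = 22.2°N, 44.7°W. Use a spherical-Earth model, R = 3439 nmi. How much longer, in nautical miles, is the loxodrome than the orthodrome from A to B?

Great circle: cos σ = sin φ₁ sin φ₂ + cos φ₁ cos φ₂ cos Δλ,  σ = 1.1724 rad → d_gc = 4031.9 nmi
Rhumb line: Δψ = -1.6301, q = Δφ/Δψ = 0.5653, d_rh = R√(Δφ²+q²Δλ²) = 4273.8 nmi
Excess = 4273.8 − 4031.9 = 241.9 ≈ 242 nmi

242 nmi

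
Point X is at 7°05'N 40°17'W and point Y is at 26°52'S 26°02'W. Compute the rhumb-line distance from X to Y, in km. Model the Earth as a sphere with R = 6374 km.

4078 km

Rhumb course C = atan2(Δλ, Δψ) with Δψ = ln[tan(π/4+φ₂/2)/tan(π/4+φ₁/2)] = -0.6110, Δλ = +0.2487 → C = 157.85°
d = R·|Δφ| / |cos C| = 6374·0.59254 / 0.92622 = 4078 km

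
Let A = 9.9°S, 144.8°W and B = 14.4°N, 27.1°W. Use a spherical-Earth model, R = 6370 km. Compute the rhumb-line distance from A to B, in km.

13255 km

Rhumb course C = atan2(Δλ, Δψ) with Δψ = ln[tan(π/4+φ₂/2)/tan(π/4+φ₁/2)] = +0.4277, Δλ = +2.0543 → C = 78.24°
d = R·|Δφ| / |cos C| = 6370·0.42412 / 0.20382 = 13255 km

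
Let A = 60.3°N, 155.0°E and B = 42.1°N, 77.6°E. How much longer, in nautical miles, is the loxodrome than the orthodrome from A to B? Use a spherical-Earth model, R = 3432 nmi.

150 nmi

Great circle: cos σ = sin φ₁ sin φ₂ + cos φ₁ cos φ₂ cos Δλ,  σ = 0.8466 rad → d_gc = 2905.5 nmi
Rhumb line: Δψ = -0.5160, q = Δφ/Δψ = 0.6156, d_rh = R√(Δφ²+q²Δλ²) = 3055.4 nmi
Excess = 3055.4 − 2905.5 = 149.9 ≈ 150 nmi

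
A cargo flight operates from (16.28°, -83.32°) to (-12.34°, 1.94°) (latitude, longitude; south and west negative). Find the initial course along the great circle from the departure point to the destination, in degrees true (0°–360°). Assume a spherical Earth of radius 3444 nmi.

103.2°

θ = atan2( sin Δλ·cos φ₂ ,  cos φ₁ sin φ₂ − sin φ₁ cos φ₂ cos Δλ )
  = atan2(+0.9736, -0.2278) = 103.17°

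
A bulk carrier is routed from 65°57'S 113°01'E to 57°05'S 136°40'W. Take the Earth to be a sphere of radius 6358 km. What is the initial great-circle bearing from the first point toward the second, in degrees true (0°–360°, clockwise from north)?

135.3°

N = sin Δλ·cos φ₂ = +0.5096;  D = cos φ₁ sin φ₂ − sin φ₁ cos φ₂ cos Δλ = -0.5144
initial course = atan2(N, D) = 135.27°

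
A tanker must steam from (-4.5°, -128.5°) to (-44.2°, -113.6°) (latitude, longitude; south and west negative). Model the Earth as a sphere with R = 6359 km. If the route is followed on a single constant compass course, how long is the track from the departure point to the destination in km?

Rhumb course C = atan2(Δλ, Δψ) with Δψ = ln[tan(π/4+φ₂/2)/tan(π/4+φ₁/2)] = -0.7831, Δλ = +0.2601 → C = 161.63°
d = R·|Δφ| / |cos C| = 6359·0.69290 / 0.94904 = 4643 km

4643 km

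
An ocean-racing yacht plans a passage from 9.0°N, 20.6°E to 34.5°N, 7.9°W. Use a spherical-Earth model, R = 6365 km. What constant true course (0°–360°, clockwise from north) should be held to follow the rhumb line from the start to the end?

314.2°

Meridional parts: M(φ₁)=+0.1577, M(φ₂)=+0.6422 → ΔM = +0.4845;  Δλ = -0.4974 rad
tan C = Δλ / ΔM = -1.0267 → C = 314.25°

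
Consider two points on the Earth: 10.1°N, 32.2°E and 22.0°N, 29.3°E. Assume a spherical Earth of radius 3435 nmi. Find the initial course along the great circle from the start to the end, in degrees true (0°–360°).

θ = atan2( sin Δλ·cos φ₂ ,  cos φ₁ sin φ₂ − sin φ₁ cos φ₂ cos Δλ )
  = atan2(-0.0469, +0.2064) = 347.20°

347.2°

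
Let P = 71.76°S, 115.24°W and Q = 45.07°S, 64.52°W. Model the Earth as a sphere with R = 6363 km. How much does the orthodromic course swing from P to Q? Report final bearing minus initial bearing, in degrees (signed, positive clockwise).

-45.1°

At departure: θ₁ = atan2(sin Δλ cos φ₂, cos φ₁ sin φ₂ − sin φ₁ cos φ₂ cos Δλ) = 69.62°
At arrival: θ₂ = atan2(sin Δλ cos φ₁, −cos φ₂ sin φ₁ + sin φ₂ cos φ₁ cos Δλ) = 24.55°
Δθ = θ₂ − θ₁ = -45.1°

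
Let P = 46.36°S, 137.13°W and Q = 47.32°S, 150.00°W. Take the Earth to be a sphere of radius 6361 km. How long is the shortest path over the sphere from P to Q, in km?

982 km

Haversine: a = sin²(Δφ/2)+cos φ₁ cos φ₂ sin²(Δλ/2) = 0.00595;  σ = 2·atan2(√a,√(1−a))
σ = 8.845° → d = Rσ = 6361·0.15438 = 982 km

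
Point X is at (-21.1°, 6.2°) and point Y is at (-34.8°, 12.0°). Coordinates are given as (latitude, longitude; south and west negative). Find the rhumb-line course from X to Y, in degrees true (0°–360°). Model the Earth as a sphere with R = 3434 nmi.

159.6°

Meridional parts: M(φ₁)=-0.3769, M(φ₂)=-0.6486 → ΔM = -0.2717;  Δλ = +0.1012 rad
tan C = Δλ / ΔM = -0.3726 → C = 159.57°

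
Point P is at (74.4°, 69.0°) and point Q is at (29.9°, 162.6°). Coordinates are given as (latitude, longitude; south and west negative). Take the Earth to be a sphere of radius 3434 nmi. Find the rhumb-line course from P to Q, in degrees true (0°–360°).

131.4°

Meridional parts: M(φ₁)=+1.9879, M(φ₂)=+0.5473 → ΔM = -1.4406;  Δλ = +1.6336 rad
tan C = Δλ / ΔM = -1.1340 → C = 131.41°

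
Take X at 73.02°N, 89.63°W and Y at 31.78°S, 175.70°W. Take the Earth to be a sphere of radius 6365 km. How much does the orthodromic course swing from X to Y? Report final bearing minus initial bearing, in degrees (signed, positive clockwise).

At departure: θ₁ = atan2(sin Δλ cos φ₂, cos φ₁ sin φ₂ − sin φ₁ cos φ₂ cos Δλ) = 256.12°
At arrival: θ₂ = atan2(sin Δλ cos φ₁, −cos φ₂ sin φ₁ + sin φ₂ cos φ₁ cos Δλ) = 199.48°
Δθ = θ₂ − θ₁ = -56.6°

-56.6°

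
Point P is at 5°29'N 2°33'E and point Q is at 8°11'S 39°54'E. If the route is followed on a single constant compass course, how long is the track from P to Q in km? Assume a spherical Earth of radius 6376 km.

Δψ = ln[tan(π/4+φ₂/2)/tan(π/4+φ₁/2)] = -0.2392;  Δφ = -0.2385 rad,  Δλ = +0.6519 rad
q = Δφ/Δψ = 0.9973
d = R·√(Δφ² + q²Δλ²) = 6376·0.69253 = 4416 km

4416 km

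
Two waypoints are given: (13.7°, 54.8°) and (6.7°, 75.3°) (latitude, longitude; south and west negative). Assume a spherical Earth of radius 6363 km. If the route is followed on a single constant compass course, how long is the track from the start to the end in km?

Rhumb course C = atan2(Δλ, Δψ) with Δψ = ln[tan(π/4+φ₂/2)/tan(π/4+φ₁/2)] = -0.1242, Δλ = +0.3578 → C = 109.15°
d = R·|Δφ| / |cos C| = 6363·0.12217 / 0.32797 = 2370 km

2370 km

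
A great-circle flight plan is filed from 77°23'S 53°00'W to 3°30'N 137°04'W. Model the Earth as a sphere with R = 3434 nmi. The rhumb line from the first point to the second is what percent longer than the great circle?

4.6%

Great circle: σ = 1.6078 rad → d_gc = Rσ = 5521.3 nmi
Rhumb: Δφ = +1.4117, Δλ = -1.4672, Δψ = +2.2634, q = Δφ/Δψ = 0.6237 → d_rh = R√(Δφ²+q²Δλ²) = 5777.1 nmi
Excess = (5777.1 − 5521.3) / 5521.3 = 255.8 / 5521.3 = 4.63% ≈ 4.6%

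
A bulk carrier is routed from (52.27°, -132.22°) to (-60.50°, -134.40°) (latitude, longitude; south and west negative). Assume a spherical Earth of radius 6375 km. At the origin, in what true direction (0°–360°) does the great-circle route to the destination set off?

N = sin Δλ·cos φ₂ = -0.0187;  D = cos φ₁ sin φ₂ − sin φ₁ cos φ₂ cos Δλ = -0.9218
initial course = atan2(N, D) = 181.16°

181.2°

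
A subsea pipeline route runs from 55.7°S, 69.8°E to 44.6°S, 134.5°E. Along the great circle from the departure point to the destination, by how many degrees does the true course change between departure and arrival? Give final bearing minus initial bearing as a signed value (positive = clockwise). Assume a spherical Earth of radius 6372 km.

-52.1°

Initial bearing θ₁ = atan2(sin Δλ cos φ₂, cos φ₁ sin φ₂ − sin φ₁ cos φ₂ cos Δλ) = 102.64°
Final bearing θ₂ = (initial bearing from the destination back to the start) + 180° = 50.56°
Δθ = θ₂ − θ₁ = -52.1°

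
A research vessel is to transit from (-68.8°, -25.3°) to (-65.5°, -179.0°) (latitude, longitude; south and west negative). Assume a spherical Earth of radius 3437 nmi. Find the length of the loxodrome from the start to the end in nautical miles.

Δψ = ln[tan(π/4+φ₂/2)/tan(π/4+φ₁/2)] = +0.1486;  Δφ = +0.0576 rad,  Δλ = -2.6826 rad
q = Δφ/Δψ = 0.3877
d = R·√(Δφ² + q²Δλ²) = 3437·1.04152 = 3580 nmi

3580 nmi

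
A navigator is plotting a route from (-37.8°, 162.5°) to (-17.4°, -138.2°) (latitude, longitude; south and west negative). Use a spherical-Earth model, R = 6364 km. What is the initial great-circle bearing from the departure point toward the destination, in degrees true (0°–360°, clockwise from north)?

N = sin Δλ·cos φ₂ = +0.8205;  D = cos φ₁ sin φ₂ − sin φ₁ cos φ₂ cos Δλ = +0.0623
initial course = atan2(N, D) = 85.66°

85.7°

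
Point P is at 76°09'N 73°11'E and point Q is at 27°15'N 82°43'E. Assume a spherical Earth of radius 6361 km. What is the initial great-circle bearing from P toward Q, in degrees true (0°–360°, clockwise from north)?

168.8°

θ = atan2( sin Δλ·cos φ₂ ,  cos φ₁ sin φ₂ − sin φ₁ cos φ₂ cos Δλ )
  = atan2(+0.1472, -0.7416) = 168.77°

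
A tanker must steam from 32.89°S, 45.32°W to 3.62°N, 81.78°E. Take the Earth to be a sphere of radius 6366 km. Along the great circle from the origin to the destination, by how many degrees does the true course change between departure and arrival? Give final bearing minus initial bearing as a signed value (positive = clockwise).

-56.3°

At departure: θ₁ = atan2(sin Δλ cos φ₂, cos φ₁ sin φ₂ − sin φ₁ cos φ₂ cos Δλ) = 108.99°
At arrival: θ₂ = atan2(sin Δλ cos φ₁, −cos φ₂ sin φ₁ + sin φ₂ cos φ₁ cos Δλ) = 52.71°
Δθ = θ₂ − θ₁ = -56.3°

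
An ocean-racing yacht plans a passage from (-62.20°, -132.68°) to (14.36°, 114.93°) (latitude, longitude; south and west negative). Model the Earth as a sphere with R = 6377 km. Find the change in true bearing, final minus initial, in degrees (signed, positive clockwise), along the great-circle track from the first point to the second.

+75.3°

Initial bearing θ₁ = atan2(sin Δλ cos φ₂, cos φ₁ sin φ₂ − sin φ₁ cos φ₂ cos Δλ) = 256.76°
Final bearing θ₂ = (initial bearing from the destination back to the start) + 180° = 332.05°
Δθ = θ₂ − θ₁ = +75.3°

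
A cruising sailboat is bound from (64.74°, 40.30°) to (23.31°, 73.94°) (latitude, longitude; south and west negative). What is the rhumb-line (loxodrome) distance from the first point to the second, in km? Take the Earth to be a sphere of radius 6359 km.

Δψ = ln[tan(π/4+φ₂/2)/tan(π/4+φ₁/2)] = -1.0772;  Δφ = -0.7231 rad,  Δλ = +0.5871 rad
q = Δφ/Δψ = 0.6713
d = R·√(Δφ² + q²Δλ²) = 6359·0.82352 = 5237 km

5237 km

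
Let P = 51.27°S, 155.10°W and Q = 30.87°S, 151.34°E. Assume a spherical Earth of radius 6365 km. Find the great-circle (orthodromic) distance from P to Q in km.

Haversine: a = sin²(Δφ/2)+cos φ₁ cos φ₂ sin²(Δλ/2) = 0.14038;  σ = 2·atan2(√a,√(1−a))
σ = 44.008° → d = Rσ = 6365·0.76808 = 4889 km

4889 km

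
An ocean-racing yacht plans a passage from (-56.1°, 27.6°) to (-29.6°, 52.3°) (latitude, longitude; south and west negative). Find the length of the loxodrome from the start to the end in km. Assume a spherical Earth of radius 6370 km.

3540 km

Rhumb course C = atan2(Δλ, Δψ) with Δψ = ln[tan(π/4+φ₂/2)/tan(π/4+φ₁/2)] = +0.6469, Δλ = +0.4311 → C = 33.68°
d = R·|Δφ| / |cos C| = 6370·0.46251 / 0.83216 = 3540 km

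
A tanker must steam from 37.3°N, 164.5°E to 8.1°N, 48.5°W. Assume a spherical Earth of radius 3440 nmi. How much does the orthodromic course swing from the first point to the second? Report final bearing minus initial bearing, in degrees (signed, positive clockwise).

At departure: θ₁ = atan2(sin Δλ cos φ₂, cos φ₁ sin φ₂ − sin φ₁ cos φ₂ cos Δλ) = 41.23°
At arrival: θ₂ = atan2(sin Δλ cos φ₁, −cos φ₂ sin φ₁ + sin φ₂ cos φ₁ cos Δλ) = 148.02°
Δθ = θ₂ − θ₁ = +106.8°

+106.8°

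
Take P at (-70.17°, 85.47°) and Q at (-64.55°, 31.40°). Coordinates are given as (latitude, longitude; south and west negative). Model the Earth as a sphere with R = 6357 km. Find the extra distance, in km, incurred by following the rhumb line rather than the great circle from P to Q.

Great circle: cos σ = sin φ₁ sin φ₂ + cos φ₁ cos φ₂ cos Δλ,  σ = 0.3627 rad → d_gc = 2305.4 km
Rhumb line: Δψ = +0.2561, q = Δφ/Δψ = 0.3830, d_rh = R√(Δφ²+q²Δλ²) = 2380.8 km
Excess = 2380.8 − 2305.4 = 75.4 ≈ 75 km

75 km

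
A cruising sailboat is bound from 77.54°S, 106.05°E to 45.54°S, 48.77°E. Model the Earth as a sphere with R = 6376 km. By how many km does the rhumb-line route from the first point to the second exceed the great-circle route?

Great circle: cos σ = sin φ₁ sin φ₂ + cos φ₁ cos φ₂ cos Δλ,  σ = 0.6783 rad → d_gc = 4325.1 km
Rhumb line: Δψ = +1.3201, q = Δφ/Δψ = 0.4231, d_rh = R√(Δφ²+q²Δλ²) = 4466.9 km
Excess = 4466.9 − 4325.1 = 141.8 ≈ 142 km

142 km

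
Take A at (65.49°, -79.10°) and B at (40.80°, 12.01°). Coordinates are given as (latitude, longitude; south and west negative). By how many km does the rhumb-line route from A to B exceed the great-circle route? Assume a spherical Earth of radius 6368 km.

467 km

Great circle: cos σ = sin φ₁ sin φ₂ + cos φ₁ cos φ₂ cos Δλ,  σ = 0.9416 rad → d_gc = 5996.4 km
Rhumb line: Δψ = -0.7456, q = Δφ/Δψ = 0.5779, d_rh = R√(Δφ²+q²Δλ²) = 6463.6 km
Excess = 6463.6 − 5996.4 = 467.2 ≈ 467 km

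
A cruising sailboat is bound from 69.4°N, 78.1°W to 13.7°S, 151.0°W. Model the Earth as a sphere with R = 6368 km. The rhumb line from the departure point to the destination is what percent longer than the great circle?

2.4%

Great circle: σ = 1.6923 rad → d_gc = Rσ = 10776.4 km
Rhumb: Δφ = -1.4504, Δλ = -1.2723, Δψ = -1.9467, q = Δφ/Δψ = 0.7451 → d_rh = R√(Δφ²+q²Δλ²) = 11033.8 km
Excess = (11033.8 − 10776.4) / 10776.4 = 257.4 / 10776.4 = 2.39% ≈ 2.4%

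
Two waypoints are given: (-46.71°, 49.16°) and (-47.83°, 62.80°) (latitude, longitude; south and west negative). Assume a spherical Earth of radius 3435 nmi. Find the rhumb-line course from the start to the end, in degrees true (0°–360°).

Δψ = ln[tan(π/4+φ₂/2)/tan(π/4+φ₁/2)] = -0.0288
Δλ = +0.2381 rad (taken the short way round)
course = atan2(Δλ, Δψ) = 96.90°

96.9°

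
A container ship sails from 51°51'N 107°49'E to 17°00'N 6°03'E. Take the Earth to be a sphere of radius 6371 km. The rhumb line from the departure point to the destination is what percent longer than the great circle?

5.7%

Great circle: σ = 1.4611 rad → d_gc = Rσ = 9308.8 km
Rhumb: Δφ = -0.6082, Δλ = -1.7762, Δψ = -0.7608, q = Δφ/Δψ = 0.7995 → d_rh = R√(Δφ²+q²Δλ²) = 9842.4 km
Excess = (9842.4 − 9308.8) / 9308.8 = 533.6 / 9308.8 = 5.73% ≈ 5.7%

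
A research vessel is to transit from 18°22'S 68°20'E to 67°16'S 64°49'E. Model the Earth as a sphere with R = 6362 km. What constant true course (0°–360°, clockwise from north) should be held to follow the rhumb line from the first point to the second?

182.7°

Meridional parts: M(φ₁)=-0.3262, M(φ₂)=-1.6043 → ΔM = -1.2781;  Δλ = -0.0614 rad
tan C = Δλ / ΔM = +0.0480 → C = 182.75°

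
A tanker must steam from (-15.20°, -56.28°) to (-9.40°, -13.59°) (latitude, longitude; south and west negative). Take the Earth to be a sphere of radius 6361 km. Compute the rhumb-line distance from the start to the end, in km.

Rhumb course C = atan2(Δλ, Δψ) with Δψ = ln[tan(π/4+φ₂/2)/tan(π/4+φ₁/2)] = +0.1037, Δλ = +0.7451 → C = 82.08°
d = R·|Δφ| / |cos C| = 6361·0.10123 / 0.13779 = 4673 km

4673 km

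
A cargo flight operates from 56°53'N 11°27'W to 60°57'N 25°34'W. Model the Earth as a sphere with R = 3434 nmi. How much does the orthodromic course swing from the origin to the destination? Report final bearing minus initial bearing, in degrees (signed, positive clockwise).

At departure: θ₁ = atan2(sin Δλ cos φ₂, cos φ₁ sin φ₂ − sin φ₁ cos φ₂ cos Δλ) = 305.09°
At arrival: θ₂ = atan2(sin Δλ cos φ₁, −cos φ₂ sin φ₁ + sin φ₂ cos φ₁ cos Δλ) = 292.98°
Δθ = θ₂ − θ₁ = -12.1°

-12.1°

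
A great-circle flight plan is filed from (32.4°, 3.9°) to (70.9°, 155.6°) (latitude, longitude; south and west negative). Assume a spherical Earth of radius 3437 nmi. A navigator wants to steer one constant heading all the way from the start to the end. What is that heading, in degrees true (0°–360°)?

65.9°

Δψ = ln[tan(π/4+φ₂/2)/tan(π/4+φ₁/2)] = +1.1841
Δλ = +2.6477 rad (taken the short way round)
course = atan2(Δλ, Δψ) = 65.90°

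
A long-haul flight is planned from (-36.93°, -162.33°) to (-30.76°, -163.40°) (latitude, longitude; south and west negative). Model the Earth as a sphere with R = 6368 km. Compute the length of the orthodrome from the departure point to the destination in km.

Haversine: a = sin²(Δφ/2)+cos φ₁ cos φ₂ sin²(Δλ/2) = 0.00296;  σ = 2·atan2(√a,√(1−a))
σ = 6.234° → d = Rσ = 6368·0.10880 = 693 km

693 km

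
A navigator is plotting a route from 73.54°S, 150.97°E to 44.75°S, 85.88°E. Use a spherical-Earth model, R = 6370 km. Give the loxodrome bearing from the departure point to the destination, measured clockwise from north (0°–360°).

313.0°

Meridional parts: M(φ₁)=-1.9335, M(φ₂)=-0.8752 → ΔM = +1.0583;  Δλ = -1.1360 rad
tan C = Δλ / ΔM = -1.0734 → C = 312.97°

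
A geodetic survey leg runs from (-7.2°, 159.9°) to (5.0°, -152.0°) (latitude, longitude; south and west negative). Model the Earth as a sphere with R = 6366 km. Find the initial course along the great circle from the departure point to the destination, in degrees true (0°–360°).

N = sin Δλ·cos φ₂ = +0.7415;  D = cos φ₁ sin φ₂ − sin φ₁ cos φ₂ cos Δλ = +0.1699
initial course = atan2(N, D) = 77.10°

77.1°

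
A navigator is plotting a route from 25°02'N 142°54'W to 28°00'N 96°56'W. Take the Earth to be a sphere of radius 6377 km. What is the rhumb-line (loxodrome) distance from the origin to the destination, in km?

4589 km

Rhumb course C = atan2(Δλ, Δψ) with Δψ = ln[tan(π/4+φ₂/2)/tan(π/4+φ₁/2)] = +0.0579, Δλ = +0.8023 → C = 85.87°
d = R·|Δφ| / |cos C| = 6377·0.05178 / 0.07195 = 4589 km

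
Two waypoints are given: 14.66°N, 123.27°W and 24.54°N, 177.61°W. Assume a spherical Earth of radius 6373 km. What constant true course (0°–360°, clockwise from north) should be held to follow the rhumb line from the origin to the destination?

280.9°

Δψ = ln[tan(π/4+φ₂/2)/tan(π/4+φ₁/2)] = +0.1833
Δλ = -0.9484 rad (taken the short way round)
course = atan2(Δλ, Δψ) = 280.94°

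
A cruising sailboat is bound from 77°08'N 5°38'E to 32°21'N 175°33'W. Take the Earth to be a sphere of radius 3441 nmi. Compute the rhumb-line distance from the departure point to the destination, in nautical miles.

Rhumb course C = atan2(Δλ, Δψ) with Δψ = ln[tan(π/4+φ₂/2)/tan(π/4+φ₁/2)] = -1.5853, Δλ = +3.1209 → C = 116.93°
d = R·|Δφ| / |cos C| = 3441·0.78162 / 0.45287 = 5939 nmi

5939 nmi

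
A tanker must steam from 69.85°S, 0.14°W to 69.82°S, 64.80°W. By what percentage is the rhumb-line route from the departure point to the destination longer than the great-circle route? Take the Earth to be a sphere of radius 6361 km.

Great circle: σ = 0.3708 rad → d_gc = Rσ = 2358.9 km
Rhumb: Δφ = +0.0005, Δλ = -1.1285, Δψ = +0.0015, q = Δφ/Δψ = 0.3447 → d_rh = R√(Δφ²+q²Δλ²) = 2474.6 km
Excess = (2474.6 − 2358.9) / 2358.9 = 115.7 / 2358.9 = 4.90% ≈ 4.9%

4.9%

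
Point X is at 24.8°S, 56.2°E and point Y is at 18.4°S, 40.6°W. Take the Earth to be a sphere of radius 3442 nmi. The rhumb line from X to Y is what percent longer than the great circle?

2.2%

Great circle: σ = 1.5404 rad → d_gc = Rσ = 5302.0 nmi
Rhumb: Δφ = +0.1117, Δλ = -1.6895, Δψ = +0.1202, q = Δφ/Δψ = 0.9291 → d_rh = R√(Δφ²+q²Δλ²) = 5416.8 nmi
Excess = (5416.8 − 5302.0) / 5302.0 = 114.8 / 5302.0 = 2.17% ≈ 2.2%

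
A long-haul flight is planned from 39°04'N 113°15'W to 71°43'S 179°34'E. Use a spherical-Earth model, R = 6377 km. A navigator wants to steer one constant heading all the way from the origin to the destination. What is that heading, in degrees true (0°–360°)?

204.5°

Meridional parts: M(φ₁)=+0.7418, M(φ₂)=-1.8268 → ΔM = -2.5686;  Δλ = -1.1726 rad
tan C = Δλ / ΔM = +0.4565 → C = 204.54°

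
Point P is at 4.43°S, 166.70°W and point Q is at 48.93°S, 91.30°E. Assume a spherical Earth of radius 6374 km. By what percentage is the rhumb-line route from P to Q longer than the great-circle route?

Great circle: σ = 1.6488 rad → d_gc = Rσ = 10509.6 km
Rhumb: Δφ = -0.7767, Δλ = -1.7802, Δψ = -0.9046, q = Δφ/Δψ = 0.8586 → d_rh = R√(Δφ²+q²Δλ²) = 10928.6 km
Excess = (10928.6 − 10509.6) / 10509.6 = 419.0 / 10509.6 = 3.99% ≈ 4.0%

4.0%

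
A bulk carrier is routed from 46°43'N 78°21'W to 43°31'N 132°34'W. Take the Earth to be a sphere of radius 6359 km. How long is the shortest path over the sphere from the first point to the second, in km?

cos σ = sin φ₁ sin φ₂ + cos φ₁ cos φ₂ cos Δλ
      = sin(46.72°)sin(43.52°) + cos(46.72°)cos(43.52°)cos(-54.22°) = 0.7920
σ = 37.630° → d = Rσ = 6359·0.65677 = 4176 km

4176 km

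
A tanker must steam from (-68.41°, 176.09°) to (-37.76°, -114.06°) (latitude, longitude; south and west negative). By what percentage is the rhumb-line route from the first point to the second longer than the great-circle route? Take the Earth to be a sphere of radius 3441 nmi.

4.3%

Great circle: σ = 0.8371 rad → d_gc = Rσ = 2880.5 nmi
Rhumb: Δφ = +0.5349, Δλ = +1.2191, Δψ = +0.9445, q = Δφ/Δψ = 0.5664 → d_rh = R√(Δφ²+q²Δλ²) = 3005.5 nmi
Excess = (3005.5 − 2880.5) / 2880.5 = 125.0 / 2880.5 = 4.34% ≈ 4.3%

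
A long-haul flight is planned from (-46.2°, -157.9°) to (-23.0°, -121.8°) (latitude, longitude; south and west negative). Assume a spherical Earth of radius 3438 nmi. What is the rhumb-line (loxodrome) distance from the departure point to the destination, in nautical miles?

Δψ = ln[tan(π/4+φ₂/2)/tan(π/4+φ₁/2)] = +0.4986;  Δφ = +0.4049 rad,  Δλ = +0.6301 rad
q = Δφ/Δψ = 0.8120
d = R·√(Δφ² + q²Δλ²) = 3438·0.65247 = 2243 nmi

2243 nmi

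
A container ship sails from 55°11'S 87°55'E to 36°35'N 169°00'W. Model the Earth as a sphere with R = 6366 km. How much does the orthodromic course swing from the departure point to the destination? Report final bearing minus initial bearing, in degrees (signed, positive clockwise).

-32.6°

At departure: θ₁ = atan2(sin Δλ cos φ₂, cos φ₁ sin φ₂ − sin φ₁ cos φ₂ cos Δλ) = 76.27°
At arrival: θ₂ = atan2(sin Δλ cos φ₁, −cos φ₂ sin φ₁ + sin φ₂ cos φ₁ cos Δλ) = 43.69°
Δθ = θ₂ − θ₁ = -32.6°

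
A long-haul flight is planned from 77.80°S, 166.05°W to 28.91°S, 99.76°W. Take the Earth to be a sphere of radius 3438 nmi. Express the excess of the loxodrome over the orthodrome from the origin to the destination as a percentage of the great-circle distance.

Great circle: σ = 0.9921 rad → d_gc = Rσ = 3411.0 nmi
Rhumb: Δφ = +0.8533, Δλ = +1.1570, Δψ = +1.7087, q = Δφ/Δψ = 0.4994 → d_rh = R√(Δφ²+q²Δλ²) = 3542.9 nmi
Excess = (3542.9 − 3411.0) / 3411.0 = 131.9 / 3411.0 = 3.87% ≈ 3.9%

3.9%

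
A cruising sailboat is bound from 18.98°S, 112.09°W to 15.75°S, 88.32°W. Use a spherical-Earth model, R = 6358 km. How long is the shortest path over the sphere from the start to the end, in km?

cos σ = sin φ₁ sin φ₂ + cos φ₁ cos φ₂ cos Δλ
      = sin(-18.98°)sin(-15.75°) + cos(-18.98°)cos(-15.75°)cos(23.77°) = 0.9212
σ = 22.897° → d = Rσ = 6358·0.39963 = 2541 km

2541 km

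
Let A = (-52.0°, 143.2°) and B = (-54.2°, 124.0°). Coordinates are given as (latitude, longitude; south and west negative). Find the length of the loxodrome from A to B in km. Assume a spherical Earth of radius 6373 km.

Δψ = ln[tan(π/4+φ₂/2)/tan(π/4+φ₁/2)] = -0.0640;  Δφ = -0.0384 rad,  Δλ = -0.3351 rad
q = Δφ/Δψ = 0.6003
d = R·√(Δφ² + q²Δλ²) = 6373·0.20478 = 1305 km

1305 km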